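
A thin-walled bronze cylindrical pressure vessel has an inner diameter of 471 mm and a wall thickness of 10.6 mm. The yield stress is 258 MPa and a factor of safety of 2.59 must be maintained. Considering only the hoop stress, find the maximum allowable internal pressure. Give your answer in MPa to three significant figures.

p_allow = 4.48 MPa

σ_allow = 258/2.59 = 99.61 MPa.
σ_h = pD/(2t) → p_allow = 2σ_allow t/D = 2×99.61×10.6/471 = 4.484 MPa.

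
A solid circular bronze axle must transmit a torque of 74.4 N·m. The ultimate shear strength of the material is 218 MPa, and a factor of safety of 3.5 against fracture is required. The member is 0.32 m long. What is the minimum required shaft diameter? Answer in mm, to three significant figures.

d = 18.3 mm

Allowable shear stress τ_allow = 218/3.5 = 62.29 MPa.
For a solid shaft τ = 16T/(πd³), so d³ = 16T/(π τ_allow) = 16×74400/(π×62.29) = 6084 mm³.
d = (6084)^(1/3) = 18.26 mm.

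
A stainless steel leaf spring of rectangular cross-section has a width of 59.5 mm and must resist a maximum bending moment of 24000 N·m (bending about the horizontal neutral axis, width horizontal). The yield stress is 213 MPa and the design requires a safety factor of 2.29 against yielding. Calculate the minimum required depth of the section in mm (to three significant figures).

σ_allow = 213/2.29 = 93.01 MPa.
For a rectangular section σ = 6M/(bh²), so h² = 6M/(b σ_allow) = 6×2.4000×10^7/(59.5×93.01) = 26020 mm².
h = 161.3 mm.

h = 161 mm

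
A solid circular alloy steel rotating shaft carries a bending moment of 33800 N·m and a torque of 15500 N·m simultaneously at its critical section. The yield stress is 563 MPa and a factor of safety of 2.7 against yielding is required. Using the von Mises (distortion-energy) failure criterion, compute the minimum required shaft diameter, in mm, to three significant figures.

σ_allow = σ_y/n = 563/2.7 = 208.5 MPa.
For a solid shaft σ_b = 32M/(πd³) and τ = 16T/(πd³), so the von Mises stress is σ' = (16/πd³)·√(4M²+3T²).
√(4M²+3T²) = √(4×(3.380×10^7)² + 3×(1.550×10^7)²) = 7.274×10^7 N·mm.
d³ = 16×7.274×10^7/(π×208.5) = 1.777×10^6 mm³.
d = 121.1 mm.

d = 121 mm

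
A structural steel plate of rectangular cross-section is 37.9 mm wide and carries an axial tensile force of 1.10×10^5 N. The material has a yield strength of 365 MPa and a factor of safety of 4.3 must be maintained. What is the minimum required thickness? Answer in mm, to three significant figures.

t = 34.2 mm

σ_allow = 365/4.3 = 84.88 MPa.
Required area A = F/σ_allow = 110000/84.88 = 1296 mm².
t = A/w = 1296/37.9 = 34.19 mm.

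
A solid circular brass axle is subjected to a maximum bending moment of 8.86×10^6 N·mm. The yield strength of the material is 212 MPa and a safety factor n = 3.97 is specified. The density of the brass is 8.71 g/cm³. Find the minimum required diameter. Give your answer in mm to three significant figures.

σ_allow = 212/3.97 = 53.40 MPa.
For a solid circular section σ = 32M/(πd³), so d³ = 32M/(π σ_allow) = 32×8860000/(π×53.40) = 1.690×10^6 mm³.
d = 119.1 mm.

d = 119 mm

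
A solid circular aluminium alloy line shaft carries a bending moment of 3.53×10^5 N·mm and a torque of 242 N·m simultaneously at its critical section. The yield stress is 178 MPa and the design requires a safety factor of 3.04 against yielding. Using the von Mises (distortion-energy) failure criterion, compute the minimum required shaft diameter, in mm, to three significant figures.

σ_allow = σ_y/n = 178/3.04 = 58.55 MPa.
For a solid shaft σ_b = 32M/(πd³) and τ = 16T/(πd³), so the von Mises stress is σ' = (16/πd³)·√(4M²+3T²).
√(4M²+3T²) = √(4×(353000)² + 3×(242000)²) = 821100 N·mm.
d³ = 16×821100/(π×58.55) = 71420 mm³.
d = 41.49 mm.

d = 41.5 mm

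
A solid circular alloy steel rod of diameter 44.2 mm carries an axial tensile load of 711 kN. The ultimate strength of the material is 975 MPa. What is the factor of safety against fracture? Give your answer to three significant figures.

n = 2.10

A = πd²/4 = 1534 mm².
σ = F/A = 711000/1534 = 463.4 MPa.
n = 975/463.4 = 2.104.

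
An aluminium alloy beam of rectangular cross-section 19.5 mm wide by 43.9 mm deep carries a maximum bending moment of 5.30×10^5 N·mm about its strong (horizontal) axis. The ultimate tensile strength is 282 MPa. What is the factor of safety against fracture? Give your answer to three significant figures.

Section modulus S = bh²/6 = 19.5×43.9²/6 = 6263 mm³.
σ = M/S = 530000/6263 = 84.62 MPa.
n = 282/84.62 = 3.333.

n = 3.33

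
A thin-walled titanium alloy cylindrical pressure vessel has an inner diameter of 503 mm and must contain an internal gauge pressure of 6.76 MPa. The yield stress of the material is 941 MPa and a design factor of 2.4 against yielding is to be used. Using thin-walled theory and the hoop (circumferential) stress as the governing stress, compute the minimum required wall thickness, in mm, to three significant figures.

σ_allow = 941/2.4 = 392.1 MPa.
Hoop stress σ_h = pD/(2t), so t = pD/(2σ_allow) = 6.76×503/(2×392.1) = 4.336 mm.

t = 4.34 mm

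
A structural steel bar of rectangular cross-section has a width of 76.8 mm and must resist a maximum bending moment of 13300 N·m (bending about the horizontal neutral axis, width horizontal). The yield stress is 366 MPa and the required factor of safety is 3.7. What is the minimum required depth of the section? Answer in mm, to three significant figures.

h = 102 mm

σ_allow = 366/3.7 = 98.92 MPa.
For a rectangular section σ = 6M/(bh²), so h² = 6M/(b σ_allow) = 6×1.3300×10^7/(76.8×98.92) = 10500 mm².
h = 102.5 mm.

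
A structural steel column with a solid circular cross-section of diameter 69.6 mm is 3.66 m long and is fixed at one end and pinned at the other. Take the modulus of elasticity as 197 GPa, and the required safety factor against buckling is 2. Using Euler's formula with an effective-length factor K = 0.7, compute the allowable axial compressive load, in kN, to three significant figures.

P_allow = 171 kN

I = πd⁴/64 = π×69.6⁴/64 = 1.152×10^6 mm⁴.
Effective length L_e = KL = 0.7×3.66 m = 2562 mm.
Euler critical load P_cr = π²EI/L_e² = π²×197000×1.152×10^6/2562² = 341200 N.
P_allow = P_cr/n = 341200/2 = 170600 N.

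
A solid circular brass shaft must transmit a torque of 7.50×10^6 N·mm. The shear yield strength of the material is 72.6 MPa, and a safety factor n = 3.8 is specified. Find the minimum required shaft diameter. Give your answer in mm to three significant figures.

d = 126 mm

Allowable shear stress τ_allow = 72.6/3.8 = 19.11 MPa.
For a solid shaft τ = 16T/(πd³), so d³ = 16T/(π τ_allow) = 16×7500000/(π×19.11) = 1.999×10^6 mm³.
d = (1.999×10^6)^(1/3) = 126.0 mm.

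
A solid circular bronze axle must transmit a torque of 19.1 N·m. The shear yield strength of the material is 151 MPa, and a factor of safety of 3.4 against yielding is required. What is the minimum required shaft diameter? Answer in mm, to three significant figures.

Allowable shear stress τ_allow = 151/3.4 = 44.41 MPa.
For a solid shaft τ = 16T/(πd³), so d³ = 16T/(π τ_allow) = 16×19100/(π×44.41) = 2190 mm³.
d = (2190)^(1/3) = 12.99 mm.

d = 13.0 mm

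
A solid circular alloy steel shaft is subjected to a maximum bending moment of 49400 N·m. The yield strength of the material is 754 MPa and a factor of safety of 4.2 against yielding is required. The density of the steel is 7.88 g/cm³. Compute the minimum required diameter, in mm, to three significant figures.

d = 141 mm

σ_allow = 754/4.2 = 179.5 MPa.
For a solid circular section σ = 32M/(πd³), so d³ = 32M/(π σ_allow) = 32×4.9400×10^7/(π×179.5) = 2.803×10^6 mm³.
d = 141.0 mm.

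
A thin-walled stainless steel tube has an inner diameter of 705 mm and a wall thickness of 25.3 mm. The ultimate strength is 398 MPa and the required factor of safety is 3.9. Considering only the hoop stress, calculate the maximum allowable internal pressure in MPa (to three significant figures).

σ_allow = 398/3.9 = 102.1 MPa.
σ_h = pD/(2t) → p_allow = 2σ_allow t/D = 2×102.1×25.3/705 = 7.325 MPa.

p_allow = 7.32 MPa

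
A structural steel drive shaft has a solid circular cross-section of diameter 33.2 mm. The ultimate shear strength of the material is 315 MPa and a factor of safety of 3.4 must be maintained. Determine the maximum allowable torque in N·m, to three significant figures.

τ_allow = 315/3.4 = 92.65 MPa.
For a solid shaft T_allow = τ_allow·πd³/16; πd³/16 = π×33.2³/16 = 7185 mm³.
T_allow = 92.65×7185 = 665700 N·mm = 665.7 N·m.

T_allow = 666 N·m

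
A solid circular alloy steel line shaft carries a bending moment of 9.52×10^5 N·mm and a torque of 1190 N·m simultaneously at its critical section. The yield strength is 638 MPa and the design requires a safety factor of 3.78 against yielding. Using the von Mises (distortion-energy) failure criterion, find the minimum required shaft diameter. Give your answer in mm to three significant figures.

σ_allow = σ_y/n = 638/3.78 = 168.8 MPa.
For a solid shaft σ_b = 32M/(πd³) and τ = 16T/(πd³), so the von Mises stress is σ' = (16/πd³)·√(4M²+3T²).
√(4M²+3T²) = √(4×(952000)² + 3×(1.190×10^6)²) = 2.806×10^6 N·mm.
d³ = 16×2.806×10^6/(π×168.8) = 84670 mm³.
d = 43.91 mm.

d = 43.9 mm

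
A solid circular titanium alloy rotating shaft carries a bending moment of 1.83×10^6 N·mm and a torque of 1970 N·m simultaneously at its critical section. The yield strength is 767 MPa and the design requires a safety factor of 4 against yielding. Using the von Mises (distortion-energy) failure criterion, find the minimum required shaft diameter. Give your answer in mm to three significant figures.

d = 51.0 mm

σ_allow = σ_y/n = 767/4 = 191.8 MPa.
For a solid shaft σ_b = 32M/(πd³) and τ = 16T/(πd³), so the von Mises stress is σ' = (16/πd³)·√(4M²+3T²).
√(4M²+3T²) = √(4×(1.830×10^6)² + 3×(1.970×10^6)²) = 5.004×10^6 N·mm.
d³ = 16×5.004×10^6/(π×191.8) = 132900 mm³.
d = 51.03 mm.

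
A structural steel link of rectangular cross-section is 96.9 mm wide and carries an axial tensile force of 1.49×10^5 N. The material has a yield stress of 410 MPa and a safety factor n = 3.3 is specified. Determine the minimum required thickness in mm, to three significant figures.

σ_allow = 410/3.3 = 124.2 MPa.
Required area A = F/σ_allow = 149000/124.2 = 1199 mm².
t = A/w = 1199/96.9 = 12.38 mm.

t = 12.4 mm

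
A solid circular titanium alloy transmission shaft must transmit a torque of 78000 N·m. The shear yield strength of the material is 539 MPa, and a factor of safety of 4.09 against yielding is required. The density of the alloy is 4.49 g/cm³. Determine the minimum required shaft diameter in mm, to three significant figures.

Allowable shear stress τ_allow = 539/4.09 = 131.8 MPa.
For a solid shaft τ = 16T/(πd³), so d³ = 16T/(π τ_allow) = 16×7.8000×10^7/(π×131.8) = 3.014×10^6 mm³.
d = (3.014×10^6)^(1/3) = 144.5 mm.

d = 144 mm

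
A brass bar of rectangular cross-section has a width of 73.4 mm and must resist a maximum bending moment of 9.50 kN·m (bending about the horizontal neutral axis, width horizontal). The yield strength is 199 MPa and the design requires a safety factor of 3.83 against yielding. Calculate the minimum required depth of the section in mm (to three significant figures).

σ_allow = 199/3.83 = 51.96 MPa.
For a rectangular section σ = 6M/(bh²), so h² = 6M/(b σ_allow) = 6×9500000/(73.4×51.96) = 14950 mm².
h = 122.3 mm.

h = 122 mm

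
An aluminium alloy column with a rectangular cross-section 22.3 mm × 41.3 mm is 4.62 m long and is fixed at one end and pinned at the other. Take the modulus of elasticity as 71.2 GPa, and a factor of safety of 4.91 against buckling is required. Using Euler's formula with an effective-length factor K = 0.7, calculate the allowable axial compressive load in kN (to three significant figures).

Buckling occurs about the weak axis: I_min = h·b³/12 = 41.3×22.3³/12 = 38170 mm⁴ (b = 22.3 mm is the smaller dimension).
Effective length L_e = KL = 0.7×4.62 m = 3234 mm.
Euler critical load P_cr = π²EI/L_e² = π²×71200×38170/3234² = 2564 N.
P_allow = P_cr/n = 2564/4.91 = 522.3 N.

P_allow = 0.522 kN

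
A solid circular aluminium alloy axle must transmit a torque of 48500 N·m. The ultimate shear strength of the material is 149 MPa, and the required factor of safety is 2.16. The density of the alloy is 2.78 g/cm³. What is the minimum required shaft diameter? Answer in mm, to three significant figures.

d = 153 mm

Allowable shear stress τ_allow = 149/2.16 = 68.98 MPa.
For a solid shaft τ = 16T/(πd³), so d³ = 16T/(π τ_allow) = 16×4.8500×10^7/(π×68.98) = 3.581×10^6 mm³.
d = (3.581×10^6)^(1/3) = 153.0 mm.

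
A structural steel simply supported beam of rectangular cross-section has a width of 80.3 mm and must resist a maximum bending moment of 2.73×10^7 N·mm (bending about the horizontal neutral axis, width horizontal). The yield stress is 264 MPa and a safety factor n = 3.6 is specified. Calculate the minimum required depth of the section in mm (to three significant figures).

h = 167 mm

σ_allow = 264/3.6 = 73.33 MPa.
For a rectangular section σ = 6M/(bh²), so h² = 6M/(b σ_allow) = 6×2.7300×10^7/(80.3×73.33) = 27820 mm².
h = 166.8 mm.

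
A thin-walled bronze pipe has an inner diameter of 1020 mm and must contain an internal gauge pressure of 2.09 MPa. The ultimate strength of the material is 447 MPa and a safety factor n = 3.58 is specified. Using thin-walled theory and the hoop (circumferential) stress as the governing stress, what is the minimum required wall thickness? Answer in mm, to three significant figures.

σ_allow = 447/3.58 = 124.9 MPa.
Hoop stress σ_h = pD/(2t), so t = pD/(2σ_allow) = 2.09×1020/(2×124.9) = 8.537 mm.

t = 8.54 mm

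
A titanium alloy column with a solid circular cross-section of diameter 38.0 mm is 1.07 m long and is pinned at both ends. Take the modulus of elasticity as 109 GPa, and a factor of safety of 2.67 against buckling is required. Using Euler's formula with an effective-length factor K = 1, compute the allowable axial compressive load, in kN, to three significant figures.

P_allow = 36.0 kN

I = πd⁴/64 = π×38.0⁴/64 = 102400 mm⁴.
Effective length L_e = KL = 1×1.07 m = 1070 mm.
Euler critical load P_cr = π²EI/L_e² = π²×109000×102400/1070² = 96180 N.
P_allow = P_cr/n = 96180/2.67 = 36020 N.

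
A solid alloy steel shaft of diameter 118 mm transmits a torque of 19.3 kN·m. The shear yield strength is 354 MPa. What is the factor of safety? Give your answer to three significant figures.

τ = 16T/(πd³) = 16×1.9300×10^7/(π×118³) = 59.82 MPa.
n = τ_limit/τ = 354/59.82 = 5.917.

n = 5.92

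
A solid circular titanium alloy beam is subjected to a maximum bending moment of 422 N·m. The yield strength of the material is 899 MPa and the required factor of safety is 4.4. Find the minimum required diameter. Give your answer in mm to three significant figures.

σ_allow = 899/4.4 = 204.3 MPa.
For a solid circular section σ = 32M/(πd³), so d³ = 32M/(π σ_allow) = 32×422000/(π×204.3) = 21040 mm³.
d = 27.61 mm.

d = 27.6 mm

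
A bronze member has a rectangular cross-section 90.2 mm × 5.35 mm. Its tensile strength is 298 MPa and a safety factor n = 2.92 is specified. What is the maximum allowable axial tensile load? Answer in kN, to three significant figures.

F_allow = 49.2 kN

σ_allow = 298/2.92 = 102.1 MPa.
A = 90.2×5.35 = 482.6 mm².
F_allow = σ_allow × A = 102.1×482.6 = 49250 N.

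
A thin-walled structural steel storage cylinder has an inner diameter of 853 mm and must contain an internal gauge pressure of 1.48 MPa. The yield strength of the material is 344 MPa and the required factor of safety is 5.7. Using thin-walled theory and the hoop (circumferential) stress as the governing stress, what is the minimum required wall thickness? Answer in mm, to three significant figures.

σ_allow = 344/5.7 = 60.35 MPa.
Hoop stress σ_h = pD/(2t), so t = pD/(2σ_allow) = 1.48×853/(2×60.35) = 10.46 mm.

t = 10.5 mm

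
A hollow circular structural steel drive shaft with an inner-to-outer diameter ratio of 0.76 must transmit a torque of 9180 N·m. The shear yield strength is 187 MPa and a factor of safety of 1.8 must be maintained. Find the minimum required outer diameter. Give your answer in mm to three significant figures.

d_o = 87.7 mm

τ_allow = 187/1.8 = 103.9 MPa.
For a hollow shaft τ = 16T/[πd_o³(1−k⁴)] with k = 0.76, so 1−k⁴ = 0.6664.
d_o³ = 16T/[π τ_allow (1−k⁴)] = 16×9180000/(π×103.9×0.6664) = 675300 mm³.
d_o = 87.74 mm.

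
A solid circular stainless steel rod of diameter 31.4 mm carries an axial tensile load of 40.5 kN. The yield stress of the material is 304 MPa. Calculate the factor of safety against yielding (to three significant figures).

n = 5.81

A = πd²/4 = 774.4 mm².
σ = F/A = 40500/774.4 = 52.30 MPa.
n = 304/52.30 = 5.813.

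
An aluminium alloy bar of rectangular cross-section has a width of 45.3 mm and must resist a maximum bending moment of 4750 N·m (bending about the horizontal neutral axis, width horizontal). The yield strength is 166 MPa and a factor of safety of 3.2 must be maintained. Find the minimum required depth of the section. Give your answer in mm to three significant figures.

h = 110 mm

σ_allow = 166/3.2 = 51.88 MPa.
For a rectangular section σ = 6M/(bh²), so h² = 6M/(b σ_allow) = 6×4750000/(45.3×51.88) = 12130 mm².
h = 110.1 mm.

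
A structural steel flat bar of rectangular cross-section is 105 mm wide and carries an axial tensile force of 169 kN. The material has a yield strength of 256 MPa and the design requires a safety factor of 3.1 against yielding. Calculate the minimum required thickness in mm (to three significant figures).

t = 19.5 mm

σ_allow = 256/3.1 = 82.58 MPa.
Required area A = F/σ_allow = 169000/82.58 = 2046 mm².
t = A/w = 2046/105 = 19.49 mm.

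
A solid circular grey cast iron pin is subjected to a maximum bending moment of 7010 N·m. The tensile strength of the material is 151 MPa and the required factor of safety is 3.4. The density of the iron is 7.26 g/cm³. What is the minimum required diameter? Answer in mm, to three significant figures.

σ_allow = 151/3.4 = 44.41 MPa.
For a solid circular section σ = 32M/(πd³), so d³ = 32M/(π σ_allow) = 32×7010000/(π×44.41) = 1.608×10^6 mm³.
d = 117.1 mm.

d = 117 mm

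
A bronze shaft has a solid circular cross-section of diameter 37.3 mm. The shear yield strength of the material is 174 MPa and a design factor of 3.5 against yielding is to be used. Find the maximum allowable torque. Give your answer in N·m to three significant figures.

τ_allow = 174/3.5 = 49.71 MPa.
For a solid shaft T_allow = τ_allow·πd³/16; πd³/16 = π×37.3³/16 = 10190 mm³.
T_allow = 49.71×10190 = 506600 N·mm = 506.6 N·m.

T_allow = 507 N·m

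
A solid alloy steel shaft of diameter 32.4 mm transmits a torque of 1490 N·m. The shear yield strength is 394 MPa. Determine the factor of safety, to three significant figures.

n = 1.77

τ = 16T/(πd³) = 16×1490000/(π×32.4³) = 223.1 MPa.
n = τ_limit/τ = 394/223.1 = 1.766.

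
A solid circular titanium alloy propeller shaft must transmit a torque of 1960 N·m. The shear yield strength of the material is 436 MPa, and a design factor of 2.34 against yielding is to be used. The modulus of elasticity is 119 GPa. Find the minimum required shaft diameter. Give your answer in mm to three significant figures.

Allowable shear stress τ_allow = 436/2.34 = 186.3 MPa.
For a solid shaft τ = 16T/(πd³), so d³ = 16T/(π τ_allow) = 16×1960000/(π×186.3) = 53570 mm³.
d = (53570)^(1/3) = 37.70 mm.

d = 37.7 mm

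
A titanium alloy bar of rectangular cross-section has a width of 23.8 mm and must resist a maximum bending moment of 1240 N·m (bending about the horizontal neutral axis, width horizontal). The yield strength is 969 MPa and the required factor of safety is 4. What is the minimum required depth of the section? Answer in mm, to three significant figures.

σ_allow = 969/4 = 242.2 MPa.
For a rectangular section σ = 6M/(bh²), so h² = 6M/(b σ_allow) = 6×1240000/(23.8×242.2) = 1290 mm².
h = 35.92 mm.

h = 35.9 mm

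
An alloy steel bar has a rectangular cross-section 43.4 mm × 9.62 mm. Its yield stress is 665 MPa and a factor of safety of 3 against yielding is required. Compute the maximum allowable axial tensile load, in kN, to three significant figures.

σ_allow = 665/3 = 221.7 MPa.
A = 43.4×9.62 = 417.5 mm².
F_allow = σ_allow × A = 221.7×417.5 = 92550 N.

F_allow = 92.5 kN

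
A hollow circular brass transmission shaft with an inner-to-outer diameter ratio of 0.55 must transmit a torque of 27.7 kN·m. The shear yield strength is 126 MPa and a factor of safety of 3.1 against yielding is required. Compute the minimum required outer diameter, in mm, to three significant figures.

τ_allow = 126/3.1 = 40.65 MPa.
For a hollow shaft τ = 16T/[πd_o³(1−k⁴)] with k = 0.55, so 1−k⁴ = 0.9085.
d_o³ = 16T/[π τ_allow (1−k⁴)] = 16×2.7700×10^7/(π×40.65×0.9085) = 3.820×10^6 mm³.
d_o = 156.3 mm.

d_o = 156 mm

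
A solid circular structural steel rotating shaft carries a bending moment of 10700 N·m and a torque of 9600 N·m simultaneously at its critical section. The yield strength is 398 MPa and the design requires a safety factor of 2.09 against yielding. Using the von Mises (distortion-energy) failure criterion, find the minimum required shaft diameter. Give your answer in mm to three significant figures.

σ_allow = σ_y/n = 398/2.09 = 190.4 MPa.
For a solid shaft σ_b = 32M/(πd³) and τ = 16T/(πd³), so the von Mises stress is σ' = (16/πd³)·√(4M²+3T²).
√(4M²+3T²) = √(4×(1.070×10^7)² + 3×(9.600×10^6)²) = 2.710×10^7 N·mm.
d³ = 16×2.710×10^7/(π×190.4) = 724800 mm³.
d = 89.83 mm.

d = 89.8 mm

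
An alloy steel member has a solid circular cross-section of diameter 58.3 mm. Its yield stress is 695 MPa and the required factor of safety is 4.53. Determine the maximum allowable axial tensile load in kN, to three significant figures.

σ_allow = 695/4.53 = 153.4 MPa.
A = πd²/4 = π×58.3²/4 = 2669 mm².
F_allow = σ_allow × A = 153.4×2669 = 409600 N.

F_allow = 410 kN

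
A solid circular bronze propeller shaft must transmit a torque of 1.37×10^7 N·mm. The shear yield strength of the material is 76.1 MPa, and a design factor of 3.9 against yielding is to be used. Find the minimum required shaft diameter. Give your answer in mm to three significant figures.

d = 153 mm

Allowable shear stress τ_allow = 76.1/3.9 = 19.51 MPa.
For a solid shaft τ = 16T/(πd³), so d³ = 16T/(π τ_allow) = 16×1.3700×10^7/(π×19.51) = 3.576×10^6 mm³.
d = (3.576×10^6)^(1/3) = 152.9 mm.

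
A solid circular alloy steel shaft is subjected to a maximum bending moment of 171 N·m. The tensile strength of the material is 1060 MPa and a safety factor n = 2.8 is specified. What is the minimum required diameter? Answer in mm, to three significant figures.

σ_allow = 1060/2.8 = 378.6 MPa.
For a solid circular section σ = 32M/(πd³), so d³ = 32M/(π σ_allow) = 32×171000/(π×378.6) = 4601 mm³.
d = 16.63 mm.

d = 16.6 mm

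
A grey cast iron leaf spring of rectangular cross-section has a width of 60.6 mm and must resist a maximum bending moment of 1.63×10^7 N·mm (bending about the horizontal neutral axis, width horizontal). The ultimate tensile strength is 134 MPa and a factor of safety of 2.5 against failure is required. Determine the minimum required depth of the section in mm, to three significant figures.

σ_allow = 134/2.5 = 53.60 MPa.
For a rectangular section σ = 6M/(bh²), so h² = 6M/(b σ_allow) = 6×1.6300×10^7/(60.6×53.60) = 30110 mm².
h = 173.5 mm.

h = 174 mm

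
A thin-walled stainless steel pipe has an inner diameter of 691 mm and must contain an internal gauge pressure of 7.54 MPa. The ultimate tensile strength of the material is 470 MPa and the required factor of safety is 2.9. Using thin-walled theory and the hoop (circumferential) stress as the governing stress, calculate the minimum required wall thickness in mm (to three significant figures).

t = 16.1 mm

σ_allow = 470/2.9 = 162.1 MPa.
Hoop stress σ_h = pD/(2t), so t = pD/(2σ_allow) = 7.54×691/(2×162.1) = 16.07 mm.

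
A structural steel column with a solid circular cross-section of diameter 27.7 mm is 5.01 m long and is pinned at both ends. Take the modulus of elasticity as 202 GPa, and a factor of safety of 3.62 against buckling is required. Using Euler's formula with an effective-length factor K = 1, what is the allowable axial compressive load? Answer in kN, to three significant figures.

P_allow = 0.634 kN

I = πd⁴/64 = π×27.7⁴/64 = 28900 mm⁴.
Effective length L_e = KL = 1×5.01 m = 5010 mm.
Euler critical load P_cr = π²EI/L_e² = π²×202000×28900/5010² = 2295 N.
P_allow = P_cr/n = 2295/3.62 = 634.1 N.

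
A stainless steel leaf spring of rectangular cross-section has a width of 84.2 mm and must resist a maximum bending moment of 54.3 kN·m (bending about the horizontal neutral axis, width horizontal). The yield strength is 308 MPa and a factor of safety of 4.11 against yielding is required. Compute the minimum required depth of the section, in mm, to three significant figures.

σ_allow = 308/4.11 = 74.94 MPa.
For a rectangular section σ = 6M/(bh²), so h² = 6M/(b σ_allow) = 6×5.4300×10^7/(84.2×74.94) = 51630 mm².
h = 227.2 mm.

h = 227 mm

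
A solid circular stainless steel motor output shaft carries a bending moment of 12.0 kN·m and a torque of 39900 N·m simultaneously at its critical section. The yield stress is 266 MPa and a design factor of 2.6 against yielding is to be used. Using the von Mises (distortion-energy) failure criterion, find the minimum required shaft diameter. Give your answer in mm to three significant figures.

d = 154 mm

σ_allow = σ_y/n = 266/2.6 = 102.3 MPa.
For a solid shaft σ_b = 32M/(πd³) and τ = 16T/(πd³), so the von Mises stress is σ' = (16/πd³)·√(4M²+3T²).
√(4M²+3T²) = √(4×(1.200×10^7)² + 3×(3.990×10^7)²) = 7.316×10^7 N·mm.
d³ = 16×7.316×10^7/(π×102.3) = 3.642×10^6 mm³.
d = 153.9 mm.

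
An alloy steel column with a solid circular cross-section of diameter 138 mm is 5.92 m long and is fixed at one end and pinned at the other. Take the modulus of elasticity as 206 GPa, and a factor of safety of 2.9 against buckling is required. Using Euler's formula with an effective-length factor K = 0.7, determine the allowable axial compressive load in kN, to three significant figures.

P_allow = 727 kN

I = πd⁴/64 = π×138⁴/64 = 1.780×10^7 mm⁴.
Effective length L_e = KL = 0.7×5.92 m = 4144 mm.
Euler critical load P_cr = π²EI/L_e² = π²×206000×1.780×10^7/4144² = 2.108×10^6 N.
P_allow = P_cr/n = 2.108×10^6/2.9 = 726800 N.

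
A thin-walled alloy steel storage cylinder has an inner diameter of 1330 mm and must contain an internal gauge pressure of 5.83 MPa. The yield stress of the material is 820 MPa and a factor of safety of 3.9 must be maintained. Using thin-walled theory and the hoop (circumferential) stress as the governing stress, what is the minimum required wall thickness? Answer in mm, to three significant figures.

t = 18.4 mm

σ_allow = 820/3.9 = 210.3 MPa.
Hoop stress σ_h = pD/(2t), so t = pD/(2σ_allow) = 5.83×1330/(2×210.3) = 18.44 mm.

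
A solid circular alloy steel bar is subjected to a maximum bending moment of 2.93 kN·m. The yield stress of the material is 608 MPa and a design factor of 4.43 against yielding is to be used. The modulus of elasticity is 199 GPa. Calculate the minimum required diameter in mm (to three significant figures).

d = 60.1 mm

σ_allow = 608/4.43 = 137.2 MPa.
For a solid circular section σ = 32M/(πd³), so d³ = 32M/(π σ_allow) = 32×2930000/(π×137.2) = 217500 mm³.
d = 60.13 mm.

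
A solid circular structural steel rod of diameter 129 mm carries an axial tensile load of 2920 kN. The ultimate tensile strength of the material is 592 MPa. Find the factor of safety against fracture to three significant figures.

n = 2.65

A = πd²/4 = 13070 mm².
σ = F/A = 2920000/13070 = 223.4 MPa.
n = 592/223.4 = 2.650.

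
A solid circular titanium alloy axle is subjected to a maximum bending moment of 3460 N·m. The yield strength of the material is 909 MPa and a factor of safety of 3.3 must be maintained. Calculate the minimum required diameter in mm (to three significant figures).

σ_allow = 909/3.3 = 275.5 MPa.
For a solid circular section σ = 32M/(πd³), so d³ = 32M/(π σ_allow) = 32×3460000/(π×275.5) = 127900 mm³.
d = 50.39 mm.

d = 50.4 mm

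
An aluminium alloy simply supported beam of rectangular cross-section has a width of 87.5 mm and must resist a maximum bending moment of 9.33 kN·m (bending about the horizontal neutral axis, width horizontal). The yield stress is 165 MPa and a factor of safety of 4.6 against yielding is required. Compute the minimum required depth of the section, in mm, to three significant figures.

σ_allow = 165/4.6 = 35.87 MPa.
For a rectangular section σ = 6M/(bh²), so h² = 6M/(b σ_allow) = 6×9330000/(87.5×35.87) = 17840 mm².
h = 133.6 mm.

h = 134 mm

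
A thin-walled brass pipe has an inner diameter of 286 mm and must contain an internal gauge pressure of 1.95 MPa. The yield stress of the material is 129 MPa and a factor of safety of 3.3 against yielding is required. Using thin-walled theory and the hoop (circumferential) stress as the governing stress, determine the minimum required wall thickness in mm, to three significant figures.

σ_allow = 129/3.3 = 39.09 MPa.
Hoop stress σ_h = pD/(2t), so t = pD/(2σ_allow) = 1.95×286/(2×39.09) = 7.133 mm.

t = 7.13 mm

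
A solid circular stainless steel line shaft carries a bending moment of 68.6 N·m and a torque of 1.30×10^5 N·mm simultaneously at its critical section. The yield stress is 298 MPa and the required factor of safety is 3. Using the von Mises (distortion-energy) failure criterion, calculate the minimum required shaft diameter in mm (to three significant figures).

σ_allow = σ_y/n = 298/3 = 99.33 MPa.
For a solid shaft σ_b = 32M/(πd³) and τ = 16T/(πd³), so the von Mises stress is σ' = (16/πd³)·√(4M²+3T²).
√(4M²+3T²) = √(4×(68600)² + 3×(130000)²) = 263700 N·mm.
d³ = 16×263700/(π×99.33) = 13520 mm³.
d = 23.82 mm.

d = 23.8 mm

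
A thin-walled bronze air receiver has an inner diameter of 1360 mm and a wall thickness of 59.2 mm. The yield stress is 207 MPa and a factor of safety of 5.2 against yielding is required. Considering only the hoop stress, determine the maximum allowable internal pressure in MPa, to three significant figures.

σ_allow = 207/5.2 = 39.81 MPa.
σ_h = pD/(2t) → p_allow = 2σ_allow t/D = 2×39.81×59.2/1360 = 3.466 MPa.

p_allow = 3.47 MPa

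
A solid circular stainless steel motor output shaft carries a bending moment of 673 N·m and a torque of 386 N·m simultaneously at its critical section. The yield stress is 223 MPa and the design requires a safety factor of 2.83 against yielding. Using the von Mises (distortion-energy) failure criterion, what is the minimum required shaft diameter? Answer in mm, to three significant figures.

d = 46.0 mm

σ_allow = σ_y/n = 223/2.83 = 78.80 MPa.
For a solid shaft σ_b = 32M/(πd³) and τ = 16T/(πd³), so the von Mises stress is σ' = (16/πd³)·√(4M²+3T²).
√(4M²+3T²) = √(4×(673000)² + 3×(386000)²) = 1.503×10^6 N·mm.
d³ = 16×1.503×10^6/(π×78.80) = 97140 mm³.
d = 45.97 mm.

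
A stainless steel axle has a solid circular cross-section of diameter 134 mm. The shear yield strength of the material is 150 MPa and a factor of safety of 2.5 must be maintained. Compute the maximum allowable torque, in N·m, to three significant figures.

τ_allow = 150/2.5 = 60.00 MPa.
For a solid shaft T_allow = τ_allow·πd³/16; πd³/16 = π×134³/16 = 472400 mm³.
T_allow = 60.00×472400 = 2.835×10^7 N·mm = 28350 N·m.

T_allow = 28300 N·m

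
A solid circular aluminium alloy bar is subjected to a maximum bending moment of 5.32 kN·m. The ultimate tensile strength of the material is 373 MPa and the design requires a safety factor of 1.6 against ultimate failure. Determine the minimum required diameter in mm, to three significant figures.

σ_allow = 373/1.6 = 233.1 MPa.
For a solid circular section σ = 32M/(πd³), so d³ = 32M/(π σ_allow) = 32×5320000/(π×233.1) = 232400 mm³.
d = 61.49 mm.

d = 61.5 mm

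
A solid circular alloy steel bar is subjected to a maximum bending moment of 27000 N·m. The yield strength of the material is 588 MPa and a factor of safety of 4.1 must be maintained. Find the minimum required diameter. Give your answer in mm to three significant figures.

σ_allow = 588/4.1 = 143.4 MPa.
For a solid circular section σ = 32M/(πd³), so d³ = 32M/(π σ_allow) = 32×2.7000×10^7/(π×143.4) = 1.918×10^6 mm³.
d = 124.2 mm.

d = 124 mm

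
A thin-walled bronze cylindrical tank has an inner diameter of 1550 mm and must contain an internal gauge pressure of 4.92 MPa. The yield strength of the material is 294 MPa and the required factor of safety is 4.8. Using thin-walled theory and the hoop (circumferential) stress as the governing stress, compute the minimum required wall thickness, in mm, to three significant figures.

σ_allow = 294/4.8 = 61.25 MPa.
Hoop stress σ_h = pD/(2t), so t = pD/(2σ_allow) = 4.92×1550/(2×61.25) = 62.25 mm.

t = 62.3 mm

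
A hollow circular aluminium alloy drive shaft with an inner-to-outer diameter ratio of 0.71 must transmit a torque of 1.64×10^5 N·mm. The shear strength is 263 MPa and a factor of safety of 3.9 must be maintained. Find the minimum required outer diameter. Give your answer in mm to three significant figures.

d_o = 25.5 mm

τ_allow = 263/3.9 = 67.44 MPa.
For a hollow shaft τ = 16T/[πd_o³(1−k⁴)] with k = 0.71, so 1−k⁴ = 0.7459.
d_o³ = 16T/[π τ_allow (1−k⁴)] = 16×164000/(π×67.44×0.7459) = 16610 mm³.
d_o = 25.51 mm.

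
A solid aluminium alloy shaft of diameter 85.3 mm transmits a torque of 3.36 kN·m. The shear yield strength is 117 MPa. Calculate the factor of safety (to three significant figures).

n = 4.24

τ = 16T/(πd³) = 16×3360000/(π×85.3³) = 27.57 MPa.
n = τ_limit/τ = 117/27.57 = 4.243.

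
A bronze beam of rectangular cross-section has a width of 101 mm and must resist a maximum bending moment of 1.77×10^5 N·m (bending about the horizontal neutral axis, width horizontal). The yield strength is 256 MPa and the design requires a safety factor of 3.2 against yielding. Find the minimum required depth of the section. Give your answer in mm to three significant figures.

σ_allow = 256/3.2 = 80.00 MPa.
For a rectangular section σ = 6M/(bh²), so h² = 6M/(b σ_allow) = 6×1.7700×10^8/(101×80.00) = 131400 mm².
h = 362.5 mm.

h = 363 mm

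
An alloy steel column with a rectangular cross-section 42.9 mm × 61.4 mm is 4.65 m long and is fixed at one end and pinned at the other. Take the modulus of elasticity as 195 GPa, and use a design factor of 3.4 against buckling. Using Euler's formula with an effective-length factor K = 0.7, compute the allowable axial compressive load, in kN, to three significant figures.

P_allow = 21.6 kN

Buckling occurs about the weak axis: I_min = h·b³/12 = 61.4×42.9³/12 = 404000 mm⁴ (b = 42.9 mm is the smaller dimension).
Effective length L_e = KL = 0.7×4.65 m = 3255 mm.
Euler critical load P_cr = π²EI/L_e² = π²×195000×404000/3255² = 73380 N.
P_allow = P_cr/n = 73380/3.4 = 21580 N.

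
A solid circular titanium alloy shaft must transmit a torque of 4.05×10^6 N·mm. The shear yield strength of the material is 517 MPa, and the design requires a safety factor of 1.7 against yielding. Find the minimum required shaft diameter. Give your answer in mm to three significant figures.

Allowable shear stress τ_allow = 517/1.7 = 304.1 MPa.
For a solid shaft τ = 16T/(πd³), so d³ = 16T/(π τ_allow) = 16×4050000/(π×304.1) = 67820 mm³.
d = (67820)^(1/3) = 40.78 mm.

d = 40.8 mm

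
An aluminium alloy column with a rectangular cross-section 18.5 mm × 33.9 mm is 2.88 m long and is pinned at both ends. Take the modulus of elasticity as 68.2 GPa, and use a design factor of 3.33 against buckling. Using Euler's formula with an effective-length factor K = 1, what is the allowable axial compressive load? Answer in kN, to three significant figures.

P_allow = 0.436 kN

Buckling occurs about the weak axis: I_min = h·b³/12 = 33.9×18.5³/12 = 17890 mm⁴ (b = 18.5 mm is the smaller dimension).
Effective length L_e = KL = 1×2.88 m = 2880 mm.
Euler critical load P_cr = π²EI/L_e² = π²×68200×17890/2880² = 1452 N.
P_allow = P_cr/n = 1452/3.33 = 435.9 N.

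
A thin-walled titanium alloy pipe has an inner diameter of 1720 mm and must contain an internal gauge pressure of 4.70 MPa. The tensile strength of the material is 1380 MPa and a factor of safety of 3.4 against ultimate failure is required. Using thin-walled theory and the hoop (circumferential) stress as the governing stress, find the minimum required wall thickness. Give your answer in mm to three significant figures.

t = 9.96 mm

σ_allow = 1380/3.4 = 405.9 MPa.
Hoop stress σ_h = pD/(2t), so t = pD/(2σ_allow) = 4.70×1720/(2×405.9) = 9.959 mm.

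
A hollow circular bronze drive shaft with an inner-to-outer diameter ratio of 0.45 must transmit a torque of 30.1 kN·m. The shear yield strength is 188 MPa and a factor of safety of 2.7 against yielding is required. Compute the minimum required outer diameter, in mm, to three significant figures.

d_o = 132 mm

τ_allow = 188/2.7 = 69.63 MPa.
For a hollow shaft τ = 16T/[πd_o³(1−k⁴)] with k = 0.45, so 1−k⁴ = 0.9590.
d_o³ = 16T/[π τ_allow (1−k⁴)] = 16×3.0100×10^7/(π×69.63×0.9590) = 2.296×10^6 mm³.
d_o = 131.9 mm.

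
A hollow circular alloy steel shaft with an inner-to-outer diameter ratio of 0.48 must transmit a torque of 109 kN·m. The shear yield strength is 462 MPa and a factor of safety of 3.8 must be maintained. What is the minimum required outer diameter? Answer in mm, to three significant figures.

d_o = 169 mm

τ_allow = 462/3.8 = 121.6 MPa.
For a hollow shaft τ = 16T/[πd_o³(1−k⁴)] with k = 0.48, so 1−k⁴ = 0.9469.
d_o³ = 16T/[π τ_allow (1−k⁴)] = 16×1.0900×10^8/(π×121.6×0.9469) = 4.822×10^6 mm³.
d_o = 168.9 mm.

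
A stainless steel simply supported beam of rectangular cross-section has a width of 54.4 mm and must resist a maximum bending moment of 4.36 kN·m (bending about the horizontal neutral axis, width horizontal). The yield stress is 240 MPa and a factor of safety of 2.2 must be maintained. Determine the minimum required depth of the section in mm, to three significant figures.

h = 66.4 mm

σ_allow = 240/2.2 = 109.1 MPa.
For a rectangular section σ = 6M/(bh²), so h² = 6M/(b σ_allow) = 6×4360000/(54.4×109.1) = 4408 mm².
h = 66.39 mm.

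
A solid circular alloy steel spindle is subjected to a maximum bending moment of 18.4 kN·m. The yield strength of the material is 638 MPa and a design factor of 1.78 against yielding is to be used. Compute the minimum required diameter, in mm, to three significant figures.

σ_allow = 638/1.78 = 358.4 MPa.
For a solid circular section σ = 32M/(πd³), so d³ = 32M/(π σ_allow) = 32×1.8400×10^7/(π×358.4) = 522900 mm³.
d = 80.56 mm.

d = 80.6 mm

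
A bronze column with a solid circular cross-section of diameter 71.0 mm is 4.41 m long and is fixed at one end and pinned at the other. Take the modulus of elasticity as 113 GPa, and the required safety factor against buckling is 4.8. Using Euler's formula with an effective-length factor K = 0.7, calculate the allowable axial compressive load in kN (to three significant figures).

I = πd⁴/64 = π×71.0⁴/64 = 1.247×10^6 mm⁴.
Effective length L_e = KL = 0.7×4.41 m = 3087 mm.
Euler critical load P_cr = π²EI/L_e² = π²×113000×1.247×10^6/3087² = 146000 N.
P_allow = P_cr/n = 146000/4.8 = 30410 N.

P_allow = 30.4 kN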